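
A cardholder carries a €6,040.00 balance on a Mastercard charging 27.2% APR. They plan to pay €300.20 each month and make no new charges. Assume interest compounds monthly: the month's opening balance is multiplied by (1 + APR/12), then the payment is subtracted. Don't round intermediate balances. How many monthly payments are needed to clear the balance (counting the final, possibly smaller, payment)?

Monthly rate r = 27.2%/12 = 2.26667% = 0.0226667.
Recurrence: B ← B·(1+r) − €300.20.
Month 1: interest €136.91; balance after payment €5,876.71.
Month 2: interest €133.21; balance after payment €5,709.71.
Closed form: n = −ln(1 − rB₀/P)/ln(1+r) = −ln(0.54395)/ln(1.02267) ≈ 27.167, so the balance reaches zero during payment 28.

28 months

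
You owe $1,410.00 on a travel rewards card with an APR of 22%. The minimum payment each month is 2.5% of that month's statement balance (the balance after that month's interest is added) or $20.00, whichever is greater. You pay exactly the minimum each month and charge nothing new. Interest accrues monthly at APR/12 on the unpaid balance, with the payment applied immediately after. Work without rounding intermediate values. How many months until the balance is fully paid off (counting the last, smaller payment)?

152 months

Monthly rate r = 22%/12 = 1.83333% = 0.0183333.
While 2.5% of the post-interest balance exceeds $20.00, each month B ← (B·(1+r))·(1 − 0.025), i.e. B shrinks by the factor (1+r)·0.975 = 0.99287.
This holds for months 1–82. Entering month 83 the balance is $784.47; 2.5% of the post-interest balance is now below $20.00, so the flat $20.00 minimum applies from here.
From month 83 a fixed $20.00 at rate r clears $784.47 in 70 more payments. Total: 82 + 70 = 152 months.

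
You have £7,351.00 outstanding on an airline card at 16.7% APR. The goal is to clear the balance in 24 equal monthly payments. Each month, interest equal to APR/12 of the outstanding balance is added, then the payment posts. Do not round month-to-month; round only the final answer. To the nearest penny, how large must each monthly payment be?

Monthly rate r = 16.7%/12 = 1.39167% = 0.0139167.
Level-payment amortization: P = B₀·r / (1 − (1+r)^(−n)) = 7351.00·0.0139167 / (1 − 1.01392^(−24)).
Denominator 1 − (1+r)^(−24) = 0.28229543.
P = 102.301 / 0.28229543 ≈ 362.39.

£362.39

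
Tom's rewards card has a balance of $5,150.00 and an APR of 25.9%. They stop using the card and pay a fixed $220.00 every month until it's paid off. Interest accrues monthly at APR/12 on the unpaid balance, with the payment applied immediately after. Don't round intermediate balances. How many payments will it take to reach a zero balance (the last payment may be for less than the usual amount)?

Monthly rate r = 25.9%/12 = 2.15833% = 0.0215833.
Recurrence: B ← B·(1+r) − $220.00.
Month 1: interest $111.15; balance after payment $5,041.15.
Month 2: interest $108.80; balance after payment $4,929.96.
Closed form: n = −ln(1 − rB₀/P)/ln(1+r) = −ln(0.49475)/ln(1.02158) ≈ 32.954, so the balance reaches zero during payment 33.

33 payments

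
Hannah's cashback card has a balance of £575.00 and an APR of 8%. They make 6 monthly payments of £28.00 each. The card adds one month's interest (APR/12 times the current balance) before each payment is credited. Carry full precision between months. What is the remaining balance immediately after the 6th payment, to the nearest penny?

£427.56

Monthly rate r = 8%/12 = 0.666667% = 0.00666667.
Each month: B ← B·(1+r) − £28.00.
Month 1: interest £3.83; balance after payment £550.83.
Month 2: interest £3.67; balance after payment £526.51.
Month 3: interest £3.51; balance after payment £502.02.
Month 4: interest £3.35; balance after payment £477.36.
Month 5: interest £3.18; balance after payment £452.54.
Month 6: interest £3.02; balance after payment £427.56.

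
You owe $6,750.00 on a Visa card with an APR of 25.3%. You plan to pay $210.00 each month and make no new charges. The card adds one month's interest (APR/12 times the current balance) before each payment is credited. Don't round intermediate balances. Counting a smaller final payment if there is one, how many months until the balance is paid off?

55 payments

Monthly rate r = 25.3%/12 = 2.10833% = 0.0210833.
Recurrence: B ← B·(1+r) − $210.00.
Month 1: interest $142.31; balance after payment $6,682.31.
Month 2: interest $140.89; balance after payment $6,613.20.
Closed form: n = −ln(1 − rB₀/P)/ln(1+r) = −ln(0.32232)/ln(1.02108) ≈ 54.266, so the balance reaches zero during payment 55.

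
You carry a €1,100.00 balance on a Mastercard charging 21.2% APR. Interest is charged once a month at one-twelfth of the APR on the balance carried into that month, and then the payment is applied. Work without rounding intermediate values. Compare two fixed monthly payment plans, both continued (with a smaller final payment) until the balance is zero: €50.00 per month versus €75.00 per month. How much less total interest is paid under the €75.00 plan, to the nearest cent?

Monthly rate r = 21.2%/12 = 1.76667% = 0.0176667.
At €50.00/mo: n = ⌈−ln(1 − rB₀/P)/ln(1+r)⌉ = 29 payments (last €5.08); total interest = total paid − €1,100.00 = €305.08.
At €75.00/mo: 18 payments (last €9.47); total interest €184.47.
Interest saved = €305.08 − €184.47 = €120.61.

€120.61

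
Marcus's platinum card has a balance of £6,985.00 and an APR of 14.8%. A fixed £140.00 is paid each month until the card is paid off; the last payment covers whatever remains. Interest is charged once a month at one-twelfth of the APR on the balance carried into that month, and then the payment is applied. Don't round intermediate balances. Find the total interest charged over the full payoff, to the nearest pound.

Monthly rate r = 14.8%/12 = 1.23333% = 0.0123333.
Payoff takes n = ⌈−ln(1 − rB₀/P)/ln(1+r)⌉ = ⌈77.942⌉ = 78 payments; the last is £131.97.
Total paid = 77·£140.00 + £131.97 = £10,911.97.
Total interest = total paid − principal = £10,911.97 − £6,985.00 = £3,926.97.

£3,927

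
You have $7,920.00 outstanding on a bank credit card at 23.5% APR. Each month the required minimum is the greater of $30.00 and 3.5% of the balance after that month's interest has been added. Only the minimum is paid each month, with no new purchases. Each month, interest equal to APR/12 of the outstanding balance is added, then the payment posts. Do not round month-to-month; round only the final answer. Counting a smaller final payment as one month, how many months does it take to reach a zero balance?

180 months

Monthly rate r = 23.5%/12 = 1.95833% = 0.0195833.
While 3.5% of the post-interest balance exceeds $30.00, each month B ← (B·(1+r))·(1 − 0.035), i.e. B shrinks by the factor (1+r)·0.965 = 0.9839.
This holds for months 1–139. Entering month 140 the balance is $829.43; 3.5% of the post-interest balance is now below $30.00, so the flat $30.00 minimum applies from here.
From month 140 a fixed $30.00 at rate r clears $829.43 in 41 more payments. Total: 139 + 41 = 180 months.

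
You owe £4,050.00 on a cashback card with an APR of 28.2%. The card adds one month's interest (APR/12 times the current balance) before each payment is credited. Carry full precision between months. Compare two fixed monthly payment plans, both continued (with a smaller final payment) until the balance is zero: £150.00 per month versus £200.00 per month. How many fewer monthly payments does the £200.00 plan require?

16 fewer payments

Monthly rate r = 28.2%/12 = 2.35% = 0.0235.
At £150.00/mo: n = ⌈−ln(1 − rB₀/P)/ln(1+r)⌉ = 44 payments (last £49.98); total interest = total paid − £4,050.00 = £2,449.98.
At £200.00/mo: 28 payments (last £162.79); total interest £1,512.79.
Payments saved = 44 − 28 = 16.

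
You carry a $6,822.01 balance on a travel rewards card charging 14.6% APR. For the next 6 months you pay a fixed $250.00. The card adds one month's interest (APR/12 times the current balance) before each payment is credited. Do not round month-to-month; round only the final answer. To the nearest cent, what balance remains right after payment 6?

$5,789.04

Monthly rate r = 14.6%/12 = 1.21667% = 0.0121667.
Each month: B ← B·(1+r) − $250.00.
Month 1: interest $83.00; balance after payment $6,655.01.
Month 2: interest $80.97; balance after payment $6,485.98.
Month 3: interest $78.91; balance after payment $6,314.89.
Month 4: interest $76.83; balance after payment $6,141.72.
Month 5: interest $74.72; balance after payment $5,966.45.
Month 6: interest $72.59; balance after payment $5,789.04.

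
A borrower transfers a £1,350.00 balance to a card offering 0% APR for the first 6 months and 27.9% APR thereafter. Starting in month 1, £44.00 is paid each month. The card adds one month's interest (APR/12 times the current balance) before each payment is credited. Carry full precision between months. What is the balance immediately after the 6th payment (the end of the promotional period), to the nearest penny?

Promo months 1–6 at r₀ = 0%/12 = 0; months 7+ at r₁ = 27.9%/12 = 0.02325.
After month 6 (no interest yet): B = £1,350.00 − 6·£44.00 = £1,086.00.

£1,086.00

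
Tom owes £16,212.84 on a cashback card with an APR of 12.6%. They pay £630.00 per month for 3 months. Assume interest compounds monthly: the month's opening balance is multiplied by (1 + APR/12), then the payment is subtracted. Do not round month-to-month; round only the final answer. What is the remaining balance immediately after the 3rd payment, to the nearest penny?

Monthly rate r = 12.6%/12 = 1.05% = 0.0105.
Each month: B ← B·(1+r) − £630.00.
Month 1: interest £170.23; balance after payment £15,753.07.
Month 2: interest £165.41; balance after payment £15,288.48.
Month 3: interest £160.53; balance after payment £14,819.01.

£14,819.01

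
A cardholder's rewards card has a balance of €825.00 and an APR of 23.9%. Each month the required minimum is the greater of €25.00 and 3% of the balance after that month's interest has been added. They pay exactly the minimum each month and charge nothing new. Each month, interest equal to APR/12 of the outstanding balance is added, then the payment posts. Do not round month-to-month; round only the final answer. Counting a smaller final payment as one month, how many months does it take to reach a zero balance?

Monthly rate r = 23.9%/12 = 1.99167% = 0.0199167.
While 3% of the post-interest balance exceeds €25.00, each month B ← (B·(1+r))·(1 − 0.03), i.e. B shrinks by the factor (1+r)·0.97 = 0.98932.
This holds for months 1–1. Entering month 2 the balance is €816.19; 3% of the post-interest balance is now below €25.00, so the flat €25.00 minimum applies from here.
From month 2 a fixed €25.00 at rate r clears €816.19 in 54 more payments. Total: 1 + 54 = 55 months.

55 months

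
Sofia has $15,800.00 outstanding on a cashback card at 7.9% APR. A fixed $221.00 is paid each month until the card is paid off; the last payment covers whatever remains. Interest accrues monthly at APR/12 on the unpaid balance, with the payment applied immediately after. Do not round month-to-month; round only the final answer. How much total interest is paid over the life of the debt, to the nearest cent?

Monthly rate r = 7.9%/12 = 0.658333% = 0.00658333.
Payoff takes n = ⌈−ln(1 − rB₀/P)/ln(1+r)⌉ = ⌈96.945⌉ = 97 payments; the last is $208.94.
Total paid = 96·$221.00 + $208.94 = $21,424.94.
Total interest = total paid − principal = $21,424.94 − $15,800.00 = $5,624.94.

$5,624.94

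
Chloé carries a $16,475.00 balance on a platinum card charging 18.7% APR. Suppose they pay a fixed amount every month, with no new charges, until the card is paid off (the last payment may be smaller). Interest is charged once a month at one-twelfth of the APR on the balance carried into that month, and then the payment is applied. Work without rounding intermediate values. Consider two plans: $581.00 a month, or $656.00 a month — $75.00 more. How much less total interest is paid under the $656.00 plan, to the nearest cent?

Monthly rate r = 18.7%/12 = 1.55833% = 0.0155833.
At $581.00/mo: n = ⌈−ln(1 − rB₀/P)/ln(1+r)⌉ = 38 payments (last $416.25); total interest = total paid − $16,475.00 = $5,438.25.
At $656.00/mo: 33 payments (last $73.27); total interest $4,590.27.
Interest saved = $5,438.25 − $4,590.27 = $847.98.

$847.98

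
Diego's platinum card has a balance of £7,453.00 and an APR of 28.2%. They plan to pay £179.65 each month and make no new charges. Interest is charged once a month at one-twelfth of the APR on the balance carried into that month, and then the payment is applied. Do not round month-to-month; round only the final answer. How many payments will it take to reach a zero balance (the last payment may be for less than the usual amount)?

159 payments

Monthly rate r = 28.2%/12 = 2.35% = 0.0235.
Recurrence: B ← B·(1+r) − £179.65.
Month 1: interest £175.15; balance after payment £7,448.50.
Month 2: interest £175.04; balance after payment £7,443.89.
Closed form: n = −ln(1 − rB₀/P)/ln(1+r) = −ln(0.025074)/ln(1.0235) ≈ 158.684, so the balance reaches zero during payment 159.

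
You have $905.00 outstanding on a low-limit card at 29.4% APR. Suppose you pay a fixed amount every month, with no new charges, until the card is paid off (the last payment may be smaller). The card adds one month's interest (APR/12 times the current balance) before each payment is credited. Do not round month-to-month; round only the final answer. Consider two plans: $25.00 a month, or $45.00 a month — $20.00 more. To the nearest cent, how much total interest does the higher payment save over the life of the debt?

Monthly rate r = 29.4%/12 = 2.45% = 0.0245.
At $25.00/mo: n = ⌈−ln(1 − rB₀/P)/ln(1+r)⌉ = 91 payments (last $1.11); total interest = total paid − $905.00 = $1,346.11.
At $45.00/mo: 29 payments (last $1.82); total interest $356.82.
Interest saved = $1,346.11 − $356.82 = $989.29.

$989.29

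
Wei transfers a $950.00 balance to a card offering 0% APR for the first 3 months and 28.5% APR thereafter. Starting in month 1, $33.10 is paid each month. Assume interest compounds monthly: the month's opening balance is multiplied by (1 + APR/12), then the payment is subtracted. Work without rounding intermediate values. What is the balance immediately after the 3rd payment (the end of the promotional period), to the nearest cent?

$850.70

Promo months 1–3 at r₀ = 0%/12 = 0; months 4+ at r₁ = 28.5%/12 = 0.02375.
After month 3 (no interest yet): B = $950.00 − 3·$33.10 = $850.70.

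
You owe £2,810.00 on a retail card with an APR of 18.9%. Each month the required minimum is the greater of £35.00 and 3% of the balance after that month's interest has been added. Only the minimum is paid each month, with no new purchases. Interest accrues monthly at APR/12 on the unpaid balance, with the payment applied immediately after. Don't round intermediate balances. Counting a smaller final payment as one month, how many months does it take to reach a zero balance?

Monthly rate r = 18.9%/12 = 1.575% = 0.01575.
While 3% of the post-interest balance exceeds £35.00, each month B ← (B·(1+r))·(1 − 0.03), i.e. B shrinks by the factor (1+r)·0.97 = 0.98528.
This holds for months 1–61. Entering month 62 the balance is £1,137.05; 3% of the post-interest balance is now below £35.00, so the flat £35.00 minimum applies from here.
From month 62 a fixed £35.00 at rate r clears £1,137.05 in 46 more payments. Total: 61 + 46 = 107 months.

107 months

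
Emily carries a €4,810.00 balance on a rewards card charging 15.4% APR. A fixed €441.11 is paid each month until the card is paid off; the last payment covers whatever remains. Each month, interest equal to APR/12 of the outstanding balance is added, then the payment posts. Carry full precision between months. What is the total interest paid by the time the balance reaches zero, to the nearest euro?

€405

Monthly rate r = 15.4%/12 = 1.28333% = 0.0128333.
Payoff takes n = ⌈−ln(1 − rB₀/P)/ln(1+r)⌉ = ⌈11.822⌉ = 12 payments; the last is €363.04.
Total paid = 11·€441.11 + €363.04 = €5,215.25.
Total interest = total paid − principal = €5,215.25 − €4,810.00 = €405.25.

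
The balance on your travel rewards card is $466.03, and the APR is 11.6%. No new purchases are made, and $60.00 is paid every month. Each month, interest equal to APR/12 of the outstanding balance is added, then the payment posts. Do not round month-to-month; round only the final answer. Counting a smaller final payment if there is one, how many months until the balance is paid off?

9 months

Monthly rate r = 11.6%/12 = 0.966667% = 0.00966667.
Recurrence: B ← B·(1+r) − $60.00.
Month 1: interest $4.50; balance after payment $410.53.
Month 2: interest $3.97; balance after payment $354.50.
Closed form: n = −ln(1 − rB₀/P)/ln(1+r) = −ln(0.92492)/ln(1.00967) ≈ 8.113, so the balance reaches zero during payment 9.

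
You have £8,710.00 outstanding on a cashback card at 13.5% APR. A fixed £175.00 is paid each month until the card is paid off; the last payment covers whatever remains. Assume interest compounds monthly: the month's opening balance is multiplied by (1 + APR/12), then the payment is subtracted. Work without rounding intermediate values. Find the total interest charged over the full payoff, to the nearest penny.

Monthly rate r = 13.5%/12 = 1.125% = 0.01125.
Payoff takes n = ⌈−ln(1 − rB₀/P)/ln(1+r)⌉ = ⌈73.371⌉ = 74 payments; the last is £65.20.
Total paid = 73·£175.00 + £65.20 = £12,840.20.
Total interest = total paid − principal = £12,840.20 − £8,710.00 = £4,130.20.

£4,130.20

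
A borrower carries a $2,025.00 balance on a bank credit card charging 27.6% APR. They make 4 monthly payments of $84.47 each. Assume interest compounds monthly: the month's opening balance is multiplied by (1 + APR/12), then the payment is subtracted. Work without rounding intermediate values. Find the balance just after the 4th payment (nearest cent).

$1,868.11

Monthly rate r = 27.6%/12 = 2.3% = 0.023.
Each month: B ← B·(1+r) − $84.47.
Month 1: interest $46.57; balance after payment $1,987.10.
Month 2: interest $45.70; balance after payment $1,948.34.
Month 3: interest $44.81; balance after payment $1,908.68.
Month 4: interest $43.90; balance after payment $1,868.11.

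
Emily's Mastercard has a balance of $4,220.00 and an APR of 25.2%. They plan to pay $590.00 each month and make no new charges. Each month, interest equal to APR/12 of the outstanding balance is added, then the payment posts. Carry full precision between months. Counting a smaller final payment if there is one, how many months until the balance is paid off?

Monthly rate r = 25.2%/12 = 2.1% = 0.021.
Recurrence: B ← B·(1+r) − $590.00.
Month 1: interest $88.62; balance after payment $3,718.62.
Month 2: interest $78.09; balance after payment $3,206.71.
Closed form: n = −ln(1 − rB₀/P)/ln(1+r) = −ln(0.8498)/ln(1.021) ≈ 7.831, so the balance reaches zero during payment 8.

8 payments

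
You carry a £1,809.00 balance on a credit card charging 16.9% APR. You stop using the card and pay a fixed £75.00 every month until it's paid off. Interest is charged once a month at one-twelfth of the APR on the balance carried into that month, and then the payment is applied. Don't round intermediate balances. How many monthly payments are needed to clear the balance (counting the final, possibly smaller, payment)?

30 months

Monthly rate r = 16.9%/12 = 1.40833% = 0.0140833.
Recurrence: B ← B·(1+r) − £75.00.
Month 1: interest £25.48; balance after payment £1,759.48.
Month 2: interest £24.78; balance after payment £1,709.26.
Closed form: n = −ln(1 − rB₀/P)/ln(1+r) = −ln(0.66031)/ln(1.01408) ≈ 29.678, so the balance reaches zero during payment 30.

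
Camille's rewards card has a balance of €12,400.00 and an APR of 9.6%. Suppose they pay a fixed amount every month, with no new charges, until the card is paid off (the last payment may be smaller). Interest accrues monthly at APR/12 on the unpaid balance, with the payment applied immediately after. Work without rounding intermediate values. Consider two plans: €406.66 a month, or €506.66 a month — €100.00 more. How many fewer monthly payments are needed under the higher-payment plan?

8 fewer payments

Monthly rate r = 9.6%/12 = 0.8% = 0.008.
At €406.66/mo: n = ⌈−ln(1 − rB₀/P)/ln(1+r)⌉ = 36 payments (last €38.24); total interest = total paid − €12,400.00 = €1,871.34.
At €506.66/mo: 28 payments (last €175.75); total interest €1,455.57.
Payments saved = 36 − 28 = 8.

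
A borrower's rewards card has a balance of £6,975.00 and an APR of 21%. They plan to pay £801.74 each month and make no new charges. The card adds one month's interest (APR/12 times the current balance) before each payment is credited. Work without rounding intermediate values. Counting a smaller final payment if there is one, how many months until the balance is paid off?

Monthly rate r = 21%/12 = 1.75% = 0.0175.
Recurrence: B ← B·(1+r) − £801.74.
Month 1: interest £122.06; balance after payment £6,295.32.
Month 2: interest £110.17; balance after payment £5,603.75.
Closed form: n = −ln(1 − rB₀/P)/ln(1+r) = −ln(0.84775)/ln(1.0175) ≈ 9.520, so the balance reaches zero during payment 10.

10 payments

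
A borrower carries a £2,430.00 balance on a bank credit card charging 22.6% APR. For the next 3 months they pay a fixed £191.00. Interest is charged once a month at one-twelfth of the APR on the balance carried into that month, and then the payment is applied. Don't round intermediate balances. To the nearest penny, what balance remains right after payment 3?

Monthly rate r = 22.6%/12 = 1.88333% = 0.0188333.
Each month: B ← B·(1+r) − £191.00.
Month 1: interest £45.77; balance after payment £2,284.76.
Month 2: interest £43.03; balance after payment £2,136.79.
Month 3: interest £40.24; balance after payment £1,986.04.

£1,986.04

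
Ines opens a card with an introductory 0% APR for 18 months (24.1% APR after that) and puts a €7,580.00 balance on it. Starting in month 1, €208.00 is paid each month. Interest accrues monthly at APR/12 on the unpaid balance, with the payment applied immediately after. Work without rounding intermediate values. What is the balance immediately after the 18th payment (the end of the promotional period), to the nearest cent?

€3,836.00

Promo months 1–18 at r₀ = 0%/12 = 0; months 19+ at r₁ = 24.1%/12 = 0.0200833.
After month 18 (no interest yet): B = €7,580.00 − 18·€208.00 = €3,836.00.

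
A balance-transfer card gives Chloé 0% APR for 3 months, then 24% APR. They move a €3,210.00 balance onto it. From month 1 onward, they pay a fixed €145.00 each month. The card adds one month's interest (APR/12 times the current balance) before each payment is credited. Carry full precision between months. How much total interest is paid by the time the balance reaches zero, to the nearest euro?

€758

Promo months 1–3 at r₀ = 0%/12 = 0; months 4+ at r₁ = 24%/12 = 0.02.
After month 3 (no interest yet): B = €3,210.00 − 3·€145.00 = €2,775.00.
Then at r₁ with €145.00/mo: n₂ = −ln(1 − r₁·B/P)/ln(1+r₁) ≈ 24.37 → 25 more payments.
Total paid = 27·€145.00 + €53.29 = €3,968.29; interest = €3,968.29 − €3,210.00 = €758.29.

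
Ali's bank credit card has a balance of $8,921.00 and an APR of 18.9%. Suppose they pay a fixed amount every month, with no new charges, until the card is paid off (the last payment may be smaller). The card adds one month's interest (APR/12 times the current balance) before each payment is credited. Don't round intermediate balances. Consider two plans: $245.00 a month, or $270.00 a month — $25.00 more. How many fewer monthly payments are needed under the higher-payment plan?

7 fewer payments

Monthly rate r = 18.9%/12 = 1.575% = 0.01575.
At $245.00/mo: n = ⌈−ln(1 − rB₀/P)/ln(1+r)⌉ = 55 payments (last $129.89); total interest = total paid − $8,921.00 = $4,438.89.
At $270.00/mo: 48 payments (last $5.30); total interest $3,774.30.
Payments saved = 55 − 48 = 7.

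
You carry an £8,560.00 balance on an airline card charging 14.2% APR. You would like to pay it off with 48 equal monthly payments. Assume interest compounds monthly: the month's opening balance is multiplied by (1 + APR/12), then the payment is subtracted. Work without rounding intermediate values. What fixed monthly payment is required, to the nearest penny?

Monthly rate r = 14.2%/12 = 1.18333% = 0.0118333.
Level-payment amortization: P = B₀·r / (1 − (1+r)^(−n)) = 8560.00·0.0118333 / (1 − 1.01183^(−48)).
Denominator 1 − (1+r)^(−48) = 0.431449769.
P = 101.293 / 0.431449769 ≈ 234.77.

£234.77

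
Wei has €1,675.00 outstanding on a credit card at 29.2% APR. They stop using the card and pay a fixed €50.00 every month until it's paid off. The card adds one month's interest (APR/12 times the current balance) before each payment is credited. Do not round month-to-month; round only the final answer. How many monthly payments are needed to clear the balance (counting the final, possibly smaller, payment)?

Monthly rate r = 29.2%/12 = 2.43333% = 0.0243333.
Recurrence: B ← B·(1+r) − €50.00.
Month 1: interest €40.76; balance after payment €1,665.76.
Month 2: interest €40.53; balance after payment €1,656.29.
Closed form: n = −ln(1 − rB₀/P)/ln(1+r) = −ln(0.18483)/ln(1.02433) ≈ 70.223, so the balance reaches zero during payment 71.

71 months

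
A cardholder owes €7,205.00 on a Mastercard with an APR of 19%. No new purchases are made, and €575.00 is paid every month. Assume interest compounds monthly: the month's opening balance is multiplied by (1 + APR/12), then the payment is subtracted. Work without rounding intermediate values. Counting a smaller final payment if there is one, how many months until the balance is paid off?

15 months

Monthly rate r = 19%/12 = 1.58333% = 0.0158333.
Recurrence: B ← B·(1+r) − €575.00.
Month 1: interest €114.08; balance after payment €6,744.08.
Month 2: interest €106.78; balance after payment €6,275.86.
Closed form: n = −ln(1 − rB₀/P)/ln(1+r) = −ln(0.8016)/ln(1.01583) ≈ 14.077, so the balance reaches zero during payment 15.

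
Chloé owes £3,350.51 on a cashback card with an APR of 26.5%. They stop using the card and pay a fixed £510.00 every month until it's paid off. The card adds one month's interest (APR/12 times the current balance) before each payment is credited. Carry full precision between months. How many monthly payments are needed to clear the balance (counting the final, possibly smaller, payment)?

8 payments

Monthly rate r = 26.5%/12 = 2.20833% = 0.0220833.
Recurrence: B ← B·(1+r) − £510.00.
Month 1: interest £73.99; balance after payment £2,914.50.
Month 2: interest £64.36; balance after payment £2,468.86.
Closed form: n = −ln(1 − rB₀/P)/ln(1+r) = −ln(0.85492)/ln(1.02208) ≈ 7.176, so the balance reaches zero during payment 8.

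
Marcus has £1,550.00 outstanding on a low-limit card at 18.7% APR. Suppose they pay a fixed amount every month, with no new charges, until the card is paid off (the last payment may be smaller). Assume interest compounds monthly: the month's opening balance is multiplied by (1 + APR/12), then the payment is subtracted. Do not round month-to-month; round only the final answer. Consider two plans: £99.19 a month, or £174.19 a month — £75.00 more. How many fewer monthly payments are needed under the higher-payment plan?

9 fewer payments

Monthly rate r = 18.7%/12 = 1.55833% = 0.0155833.
At £99.19/mo: n = ⌈−ln(1 − rB₀/P)/ln(1+r)⌉ = 19 payments (last £4.75); total interest = total paid − £1,550.00 = £240.17.
At £174.19/mo: 10 payments (last £114.13); total interest £131.84.
Payments saved = 19 − 10 = 9.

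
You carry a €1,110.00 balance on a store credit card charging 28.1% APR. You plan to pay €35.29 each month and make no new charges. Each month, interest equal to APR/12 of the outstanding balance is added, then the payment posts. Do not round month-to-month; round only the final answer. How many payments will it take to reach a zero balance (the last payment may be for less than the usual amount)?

Monthly rate r = 28.1%/12 = 2.34167% = 0.0234167.
Recurrence: B ← B·(1+r) − €35.29.
Month 1: interest €25.99; balance after payment €1,100.70.
Month 2: interest €25.77; balance after payment €1,091.19.
Closed form: n = −ln(1 − rB₀/P)/ln(1+r) = −ln(0.26346)/ln(1.02342) ≈ 57.626, so the balance reaches zero during payment 58.

58 months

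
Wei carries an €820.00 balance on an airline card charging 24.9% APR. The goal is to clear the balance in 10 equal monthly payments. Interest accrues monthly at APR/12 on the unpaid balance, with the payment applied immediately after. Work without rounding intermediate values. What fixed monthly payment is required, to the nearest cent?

€91.65

Monthly rate r = 24.9%/12 = 2.075% = 0.02075.
Level-payment amortization: P = B₀·r / (1 − (1+r)^(−n)) = 820.00·0.02075 / (1 − 1.02075^(−10)).
Denominator 1 − (1+r)^(−10) = 0.18565935.
P = 17.015 / 0.18565935 ≈ 91.65.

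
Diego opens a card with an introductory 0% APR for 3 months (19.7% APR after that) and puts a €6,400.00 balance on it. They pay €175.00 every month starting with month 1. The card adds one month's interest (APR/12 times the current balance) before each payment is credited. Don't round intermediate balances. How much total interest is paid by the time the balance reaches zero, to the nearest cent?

€2,733.96

Promo months 1–3 at r₀ = 0%/12 = 0; months 4+ at r₁ = 19.7%/12 = 0.0164167.
After month 3 (no interest yet): B = €6,400.00 − 3·€175.00 = €5,875.00.
Then at r₁ with €175.00/mo: n₂ = −ln(1 − r₁·B/P)/ln(1+r₁) ≈ 49.19 → 50 more payments.
Total paid = 52·€175.00 + €33.96 = €9,133.96; interest = €9,133.96 − €6,400.00 = €2,733.96.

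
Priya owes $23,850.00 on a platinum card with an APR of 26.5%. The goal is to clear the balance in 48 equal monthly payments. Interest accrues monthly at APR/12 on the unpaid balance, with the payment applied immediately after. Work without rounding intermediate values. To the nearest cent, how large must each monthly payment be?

$810.88

Monthly rate r = 26.5%/12 = 2.20833% = 0.0220833.
Level-payment amortization: P = B₀·r / (1 − (1+r)^(−n)) = 23850.00·0.0220833 / (1 − 1.02208^(−48)).
Denominator 1 − (1+r)^(−48) = 0.649524803.
P = 526.688 / 0.649524803 ≈ 810.88.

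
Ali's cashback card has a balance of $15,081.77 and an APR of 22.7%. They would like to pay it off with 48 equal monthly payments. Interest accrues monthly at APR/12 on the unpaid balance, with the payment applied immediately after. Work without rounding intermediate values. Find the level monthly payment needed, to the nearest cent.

Monthly rate r = 22.7%/12 = 1.89167% = 0.0189167.
Level-payment amortization: P = B₀·r / (1 − (1+r)^(−n)) = 15081.77·0.0189167 / (1 − 1.01892^(−48)).
Denominator 1 − (1+r)^(−48) = 0.593234581.
P = 285.297 / 0.593234581 ≈ 480.92.

$480.92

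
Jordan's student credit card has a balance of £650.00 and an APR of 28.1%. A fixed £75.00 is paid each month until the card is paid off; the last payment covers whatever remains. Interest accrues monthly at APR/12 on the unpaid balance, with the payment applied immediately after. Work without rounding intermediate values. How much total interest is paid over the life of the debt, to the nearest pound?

£85

Monthly rate r = 28.1%/12 = 2.34167% = 0.0234167.
Payoff takes n = ⌈−ln(1 − rB₀/P)/ln(1+r)⌉ = ⌈9.800⌉ = 10 payments; the last is £60.12.
Total paid = 9·£75.00 + £60.12 = £735.12.
Total interest = total paid − principal = £735.12 − £650.00 = £85.12.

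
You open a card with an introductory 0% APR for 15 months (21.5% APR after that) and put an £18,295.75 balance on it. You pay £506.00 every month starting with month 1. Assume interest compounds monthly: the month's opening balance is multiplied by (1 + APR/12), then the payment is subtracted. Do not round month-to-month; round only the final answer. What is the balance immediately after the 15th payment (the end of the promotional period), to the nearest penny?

Promo months 1–15 at r₀ = 0%/12 = 0; months 16+ at r₁ = 21.5%/12 = 0.0179167.
After month 15 (no interest yet): B = £18,295.75 − 15·£506.00 = £10,705.75.

£10,705.75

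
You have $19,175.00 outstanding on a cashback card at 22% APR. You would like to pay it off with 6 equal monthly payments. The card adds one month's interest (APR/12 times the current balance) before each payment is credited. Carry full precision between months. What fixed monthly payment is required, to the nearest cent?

Monthly rate r = 22%/12 = 1.83333% = 0.0183333.
Level-payment amortization: P = B₀·r / (1 − (1+r)^(−n)) = 19175.00·0.0183333 / (1 − 1.01833^(−6)).
Denominator 1 − (1+r)^(−6) = 0.103273011.
P = 351.542 / 0.103273011 ≈ 3404.00.

$3,404.00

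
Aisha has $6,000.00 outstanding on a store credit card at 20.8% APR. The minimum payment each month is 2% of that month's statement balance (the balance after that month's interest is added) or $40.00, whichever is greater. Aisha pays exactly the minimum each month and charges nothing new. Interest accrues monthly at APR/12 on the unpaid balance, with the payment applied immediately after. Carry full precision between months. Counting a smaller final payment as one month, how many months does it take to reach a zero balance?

Monthly rate r = 20.8%/12 = 1.73333% = 0.0173333.
While 2% of the post-interest balance exceeds $40.00, each month B ← (B·(1+r))·(1 − 0.02), i.e. B shrinks by the factor (1+r)·0.98 = 0.99699.
This holds for months 1–370. Entering month 371 the balance is $1,964.31; 2% of the post-interest balance is now below $40.00, so the flat $40.00 minimum applies from here.
From month 371 a fixed $40.00 at rate r clears $1,964.31 in 111 more payments. Total: 370 + 111 = 481 months.

481 months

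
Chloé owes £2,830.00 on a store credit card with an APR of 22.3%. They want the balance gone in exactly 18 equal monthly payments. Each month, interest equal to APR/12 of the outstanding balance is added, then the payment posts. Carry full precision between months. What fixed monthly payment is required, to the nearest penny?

Monthly rate r = 22.3%/12 = 1.85833% = 0.0185833.
Level-payment amortization: P = B₀·r / (1 − (1+r)^(−n)) = 2830.00·0.0185833 / (1 − 1.01858^(−18)).
Denominator 1 − (1+r)^(−18) = 0.282103531.
P = 52.5908 / 0.282103531 ≈ 186.42.

£186.42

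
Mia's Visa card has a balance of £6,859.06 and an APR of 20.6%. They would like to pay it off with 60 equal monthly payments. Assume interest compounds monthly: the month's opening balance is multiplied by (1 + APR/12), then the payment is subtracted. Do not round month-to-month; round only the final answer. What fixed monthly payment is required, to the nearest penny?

£184.02

Monthly rate r = 20.6%/12 = 1.71667% = 0.0171667.
Level-payment amortization: P = B₀·r / (1 − (1+r)^(−n)) = 6859.06·0.0171667 / (1 − 1.01717^(−60)).
Denominator 1 − (1+r)^(−60) = 0.639858785.
P = 117.747 / 0.639858785 ≈ 184.02.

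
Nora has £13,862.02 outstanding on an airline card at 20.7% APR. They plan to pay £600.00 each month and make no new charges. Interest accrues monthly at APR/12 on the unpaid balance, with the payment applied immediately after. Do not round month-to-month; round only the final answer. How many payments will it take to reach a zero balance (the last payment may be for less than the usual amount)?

Monthly rate r = 20.7%/12 = 1.725% = 0.01725.
Recurrence: B ← B·(1+r) − £600.00.
Month 1: interest £239.12; balance after payment £13,501.14.
Month 2: interest £232.89; balance after payment £13,134.03.
Closed form: n = −ln(1 − rB₀/P)/ln(1+r) = −ln(0.60147)/ln(1.01725) ≈ 29.725, so the balance reaches zero during payment 30.

30 payments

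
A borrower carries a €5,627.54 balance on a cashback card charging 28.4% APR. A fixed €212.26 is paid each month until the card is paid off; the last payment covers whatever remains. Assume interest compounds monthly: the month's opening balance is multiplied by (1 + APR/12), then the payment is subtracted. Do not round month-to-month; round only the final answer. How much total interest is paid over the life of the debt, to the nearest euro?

Monthly rate r = 28.4%/12 = 2.36667% = 0.0236667.
Payoff takes n = ⌈−ln(1 − rB₀/P)/ln(1+r)⌉ = ⌈42.214⌉ = 43 payments; the last is €45.76.
Total paid = 42·€212.26 + €45.76 = €8,960.68.
Total interest = total paid − principal = €8,960.68 − €5,627.54 = €3,333.14.

€3,333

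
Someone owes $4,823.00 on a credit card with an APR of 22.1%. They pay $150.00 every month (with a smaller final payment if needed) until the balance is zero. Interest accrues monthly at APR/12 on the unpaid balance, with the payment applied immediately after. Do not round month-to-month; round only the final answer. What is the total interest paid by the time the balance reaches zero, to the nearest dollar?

$2,549

Monthly rate r = 22.1%/12 = 1.84167% = 0.0184167.
Payoff takes n = ⌈−ln(1 − rB₀/P)/ln(1+r)⌉ = ⌈49.146⌉ = 50 payments; the last is $22.08.
Total paid = 49·$150.00 + $22.08 = $7,372.08.
Total interest = total paid − principal = $7,372.08 − $4,823.00 = $2,549.08.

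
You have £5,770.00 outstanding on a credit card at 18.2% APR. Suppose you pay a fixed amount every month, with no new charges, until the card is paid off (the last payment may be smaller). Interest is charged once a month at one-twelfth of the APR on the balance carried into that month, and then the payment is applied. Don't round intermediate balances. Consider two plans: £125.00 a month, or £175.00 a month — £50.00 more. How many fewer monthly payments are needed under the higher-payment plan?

34 fewer payments

Monthly rate r = 18.2%/12 = 1.51667% = 0.0151667.
At £125.00/mo: n = ⌈−ln(1 − rB₀/P)/ln(1+r)⌉ = 81 payments (last £0.50); total interest = total paid − £5,770.00 = £4,230.50.
At £175.00/mo: 47 payments (last £9.97); total interest £2,289.97.
Payments saved = 81 − 47 = 34.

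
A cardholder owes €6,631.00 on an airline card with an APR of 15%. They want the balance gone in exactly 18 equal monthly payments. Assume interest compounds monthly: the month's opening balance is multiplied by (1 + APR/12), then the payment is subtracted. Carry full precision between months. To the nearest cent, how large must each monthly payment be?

Monthly rate r = 15%/12 = 1.25% = 0.0125.
Level-payment amortization: P = B₀·r / (1 − (1+r)^(−n)) = 6631.00·0.0125 / (1 − 1.0125^(−18)).
Denominator 1 − (1+r)^(−18) = 0.200369362.
P = 82.8875 / 0.200369362 ≈ 413.67.

€413.67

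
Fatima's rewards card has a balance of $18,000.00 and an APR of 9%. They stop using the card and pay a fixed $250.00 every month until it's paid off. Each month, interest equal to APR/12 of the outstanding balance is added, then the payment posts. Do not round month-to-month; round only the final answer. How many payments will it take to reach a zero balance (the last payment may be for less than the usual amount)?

104 payments

Monthly rate r = 9%/12 = 0.75% = 0.0075.
Recurrence: B ← B·(1+r) − $250.00.
Month 1: interest $135.00; balance after payment $17,885.00.
Month 2: interest $134.14; balance after payment $17,769.14.
Closed form: n = −ln(1 − rB₀/P)/ln(1+r) = −ln(0.46)/ln(1.0075) ≈ 103.925, so the balance reaches zero during payment 104.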